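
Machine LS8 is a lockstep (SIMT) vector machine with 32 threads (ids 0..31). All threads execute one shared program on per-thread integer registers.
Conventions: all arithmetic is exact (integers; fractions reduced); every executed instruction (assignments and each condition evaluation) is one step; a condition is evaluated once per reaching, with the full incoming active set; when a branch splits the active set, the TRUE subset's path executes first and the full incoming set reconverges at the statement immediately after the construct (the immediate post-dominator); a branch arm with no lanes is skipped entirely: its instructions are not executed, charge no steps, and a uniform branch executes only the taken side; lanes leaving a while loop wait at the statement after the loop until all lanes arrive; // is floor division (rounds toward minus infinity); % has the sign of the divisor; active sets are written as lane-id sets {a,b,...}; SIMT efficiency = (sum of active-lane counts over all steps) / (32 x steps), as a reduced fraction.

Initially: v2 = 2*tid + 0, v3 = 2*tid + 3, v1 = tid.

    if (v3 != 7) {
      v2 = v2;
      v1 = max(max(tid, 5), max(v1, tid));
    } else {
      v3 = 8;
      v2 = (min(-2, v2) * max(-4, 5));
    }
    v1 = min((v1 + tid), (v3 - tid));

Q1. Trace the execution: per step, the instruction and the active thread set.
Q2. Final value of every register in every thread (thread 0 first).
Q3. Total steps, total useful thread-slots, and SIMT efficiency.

step 0: eval (v3 != 7)               {0,1,2,3,4,5,6,7,8,9,10,11,12,13,14,15,16,17,18,19,20,21,22,23,24,25,26,27,28,29,30,31}
step 1: v2 <- v2                     {0,1,3,4,5,6,7,8,9,10,11,12,13,14,15,16,17,18,19,20,21,22,23,24,25,26,27,28,29,30,31}
step 2: v1 <- max(max(tid, 5), max(v1, tid)) {0,1,3,4,5,6,7,8,9,10,11,12,13,14,15,16,17,18,19,20,21,22,23,24,25,26,27,28,29,30,31}
step 3: v3 <- 8                      {2}
step 4: v2 <- (min(-2, v2) * max(-4, 5)) {2}
step 5: v1 <- min((v1 + tid), (v3 - tid)) {0,1,2,3,4,5,6,7,8,9,10,11,12,13,14,15,16,17,18,19,20,21,22,23,24,25,26,27,28,29,30,31}

Answer: 6 steps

v2: 0,2,-10,6,8,10,12,14,16,18,20,22,24,26,28,30,32,34,36,38,40,42,44,46,48,50,52,54,56,58,60,62
v3: 3,5,8,9,11,13,15,17,19,21,23,25,27,29,31,33,35,37,39,41,43,45,47,49,51,53,55,57,59,61,63,65
v1: 3,4,4,6,7,8,9,10,11,12,13,14,15,16,17,18,19,20,21,22,23,24,25,26,27,28,29,30,31,32,33,34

steps = 6; useful = 128; efficiency = 128/192 = 2/3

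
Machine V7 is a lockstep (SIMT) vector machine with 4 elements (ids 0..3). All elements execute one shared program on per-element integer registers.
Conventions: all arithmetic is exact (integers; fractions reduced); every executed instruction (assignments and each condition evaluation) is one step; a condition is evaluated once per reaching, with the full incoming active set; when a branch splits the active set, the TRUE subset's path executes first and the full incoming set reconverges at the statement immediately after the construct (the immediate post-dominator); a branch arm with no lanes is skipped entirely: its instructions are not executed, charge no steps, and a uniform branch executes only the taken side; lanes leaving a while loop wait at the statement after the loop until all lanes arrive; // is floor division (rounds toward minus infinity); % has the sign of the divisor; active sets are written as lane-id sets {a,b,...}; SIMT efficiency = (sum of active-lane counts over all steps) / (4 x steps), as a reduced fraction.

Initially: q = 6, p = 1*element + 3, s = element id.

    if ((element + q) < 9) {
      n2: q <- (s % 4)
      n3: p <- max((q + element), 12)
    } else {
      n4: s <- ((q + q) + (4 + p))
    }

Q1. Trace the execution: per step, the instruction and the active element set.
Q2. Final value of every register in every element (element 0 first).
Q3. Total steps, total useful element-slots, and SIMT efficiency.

step 0: eval ((element + q) < 9)     {0,1,2,3}
step 1: q <- (s % 4)                 {0,1,2}
step 2: p <- max((q + element), 12)  {0,1,2}
step 3: s <- ((q + q) + (4 + p))     {3}

Answer: 4 steps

q: 0,1,2,6
p: 12,12,12,6
s: 0,1,2,22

steps = 4; useful = 11; efficiency = 11/16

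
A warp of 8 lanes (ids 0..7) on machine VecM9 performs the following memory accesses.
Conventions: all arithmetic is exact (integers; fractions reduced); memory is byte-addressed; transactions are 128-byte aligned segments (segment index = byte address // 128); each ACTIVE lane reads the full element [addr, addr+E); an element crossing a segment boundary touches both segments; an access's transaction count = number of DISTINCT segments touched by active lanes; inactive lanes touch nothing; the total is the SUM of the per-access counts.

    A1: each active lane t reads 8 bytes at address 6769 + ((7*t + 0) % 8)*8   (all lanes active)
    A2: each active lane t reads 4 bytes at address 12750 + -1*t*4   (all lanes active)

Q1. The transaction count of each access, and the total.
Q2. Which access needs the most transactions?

A1: 2 transactions
A2: 1 transaction

Answer: 2,1; total 3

Answer: A1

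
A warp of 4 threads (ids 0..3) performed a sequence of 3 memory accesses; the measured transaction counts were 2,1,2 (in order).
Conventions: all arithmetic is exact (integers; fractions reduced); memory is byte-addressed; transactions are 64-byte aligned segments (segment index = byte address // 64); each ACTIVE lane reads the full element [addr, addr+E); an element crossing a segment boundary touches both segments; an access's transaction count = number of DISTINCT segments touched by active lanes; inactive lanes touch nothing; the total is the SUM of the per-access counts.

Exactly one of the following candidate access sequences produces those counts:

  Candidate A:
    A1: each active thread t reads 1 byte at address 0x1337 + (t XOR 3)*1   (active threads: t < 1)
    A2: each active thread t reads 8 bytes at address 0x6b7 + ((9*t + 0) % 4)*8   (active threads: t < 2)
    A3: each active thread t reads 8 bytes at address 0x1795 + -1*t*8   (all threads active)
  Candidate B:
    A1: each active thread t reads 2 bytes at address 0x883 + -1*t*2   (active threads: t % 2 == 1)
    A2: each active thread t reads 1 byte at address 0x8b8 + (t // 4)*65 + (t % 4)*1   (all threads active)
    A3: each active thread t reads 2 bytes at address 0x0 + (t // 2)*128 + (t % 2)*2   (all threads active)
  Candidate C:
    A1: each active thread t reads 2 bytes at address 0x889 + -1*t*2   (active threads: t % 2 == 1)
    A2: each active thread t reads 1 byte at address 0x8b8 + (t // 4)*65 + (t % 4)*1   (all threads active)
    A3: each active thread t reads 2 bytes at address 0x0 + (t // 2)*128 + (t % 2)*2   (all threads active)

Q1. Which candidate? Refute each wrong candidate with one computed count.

A: A1 gives 1 transaction, not 2
C: A1 gives 1 transaction, not 2
B: all counts match (2,1,2)

Answer: B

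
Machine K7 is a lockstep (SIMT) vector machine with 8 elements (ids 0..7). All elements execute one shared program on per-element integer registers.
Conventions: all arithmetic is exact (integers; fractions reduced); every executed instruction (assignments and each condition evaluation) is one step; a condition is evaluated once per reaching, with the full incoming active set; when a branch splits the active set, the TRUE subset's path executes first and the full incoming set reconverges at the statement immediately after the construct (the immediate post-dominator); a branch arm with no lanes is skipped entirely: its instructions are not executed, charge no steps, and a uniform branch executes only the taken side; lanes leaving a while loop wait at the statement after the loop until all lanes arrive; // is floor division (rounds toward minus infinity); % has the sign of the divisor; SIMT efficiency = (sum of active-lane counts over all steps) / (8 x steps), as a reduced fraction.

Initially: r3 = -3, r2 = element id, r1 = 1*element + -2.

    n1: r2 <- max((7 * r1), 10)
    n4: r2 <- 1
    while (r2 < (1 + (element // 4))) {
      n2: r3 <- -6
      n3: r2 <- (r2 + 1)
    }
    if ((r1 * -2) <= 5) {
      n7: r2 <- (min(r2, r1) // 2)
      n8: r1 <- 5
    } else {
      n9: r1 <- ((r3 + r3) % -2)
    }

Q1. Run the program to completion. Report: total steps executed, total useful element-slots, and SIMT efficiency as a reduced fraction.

Answer: 9 steps, 60 useful, 5/6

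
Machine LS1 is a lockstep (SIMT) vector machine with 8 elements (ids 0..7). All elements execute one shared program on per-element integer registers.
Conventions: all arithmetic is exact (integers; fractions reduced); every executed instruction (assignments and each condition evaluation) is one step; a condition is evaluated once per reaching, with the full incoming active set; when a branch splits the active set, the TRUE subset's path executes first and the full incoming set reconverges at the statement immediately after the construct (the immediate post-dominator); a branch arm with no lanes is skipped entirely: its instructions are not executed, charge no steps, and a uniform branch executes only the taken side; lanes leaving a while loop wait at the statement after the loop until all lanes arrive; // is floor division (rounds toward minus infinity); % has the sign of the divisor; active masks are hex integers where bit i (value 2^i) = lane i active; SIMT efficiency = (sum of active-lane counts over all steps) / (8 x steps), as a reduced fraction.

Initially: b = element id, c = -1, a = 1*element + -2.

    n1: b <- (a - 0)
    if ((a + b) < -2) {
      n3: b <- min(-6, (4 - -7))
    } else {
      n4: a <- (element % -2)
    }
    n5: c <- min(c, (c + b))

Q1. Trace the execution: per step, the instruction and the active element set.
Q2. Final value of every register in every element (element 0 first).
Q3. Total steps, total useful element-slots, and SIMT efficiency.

step 0: b <- (a - 0)                 0xff
step 1: eval ((a + b) < -2)          0xff
step 2: b <- min(-6, (4 - -7))       0x01
step 3: a <- (element % -2)          0xfe
step 4: c <- min(c, (c + b))         0xff

Answer: 5 steps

b: -6,-1,0,1,2,3,4,5
c: -7,-2,-1,-1,-1,-1,-1,-1
a: -2,-1,0,-1,0,-1,0,-1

steps = 5; useful = 32; efficiency = 32/40 = 4/5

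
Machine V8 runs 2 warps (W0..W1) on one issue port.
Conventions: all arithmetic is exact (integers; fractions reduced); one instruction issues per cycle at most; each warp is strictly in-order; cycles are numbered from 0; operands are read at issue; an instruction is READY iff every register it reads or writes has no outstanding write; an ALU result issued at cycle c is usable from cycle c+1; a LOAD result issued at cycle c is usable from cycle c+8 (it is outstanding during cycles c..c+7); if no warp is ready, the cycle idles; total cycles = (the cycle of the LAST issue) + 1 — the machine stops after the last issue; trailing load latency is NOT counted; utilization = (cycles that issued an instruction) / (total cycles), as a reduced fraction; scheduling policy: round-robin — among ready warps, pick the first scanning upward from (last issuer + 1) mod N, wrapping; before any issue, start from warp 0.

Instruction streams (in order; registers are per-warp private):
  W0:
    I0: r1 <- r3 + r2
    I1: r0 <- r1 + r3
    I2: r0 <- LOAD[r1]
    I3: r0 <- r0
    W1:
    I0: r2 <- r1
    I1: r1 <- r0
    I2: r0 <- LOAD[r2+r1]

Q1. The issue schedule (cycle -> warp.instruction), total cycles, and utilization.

cycle 0: W0.I0
cycle 1: W1.I0
cycle 2: W0.I1
cycle 3: W1.I1
cycle 4: W0.I2
cycle 5: W1.I2
cycle 6: idle
cycle 7: idle
cycle 8: idle
cycle 9: idle
cycle 10: idle
cycle 11: idle
cycle 12: W0.I3

Answer: 13 cycles, utilization 7/13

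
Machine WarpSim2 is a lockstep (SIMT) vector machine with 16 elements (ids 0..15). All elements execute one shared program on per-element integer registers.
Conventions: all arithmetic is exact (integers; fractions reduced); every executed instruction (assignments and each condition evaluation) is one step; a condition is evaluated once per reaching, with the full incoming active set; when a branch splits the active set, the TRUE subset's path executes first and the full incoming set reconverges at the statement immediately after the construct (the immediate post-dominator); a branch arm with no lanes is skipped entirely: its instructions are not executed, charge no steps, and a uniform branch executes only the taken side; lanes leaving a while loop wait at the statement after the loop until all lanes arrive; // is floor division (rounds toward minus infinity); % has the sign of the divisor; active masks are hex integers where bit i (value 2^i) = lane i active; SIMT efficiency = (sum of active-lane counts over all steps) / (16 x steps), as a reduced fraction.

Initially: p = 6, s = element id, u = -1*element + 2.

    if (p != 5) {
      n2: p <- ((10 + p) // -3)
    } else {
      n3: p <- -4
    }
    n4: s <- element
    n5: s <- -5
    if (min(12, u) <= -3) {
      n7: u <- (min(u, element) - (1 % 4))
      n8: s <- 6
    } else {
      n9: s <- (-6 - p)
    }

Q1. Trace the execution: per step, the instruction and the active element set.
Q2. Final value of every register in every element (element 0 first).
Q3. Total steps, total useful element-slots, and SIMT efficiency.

step 0: eval (p != 5)                0xffff
step 1: p <- ((10 + p) // -3)        0xffff
step 2: s <- element                 0xffff
step 3: s <- -5                      0xffff
step 4: eval (min(12, u) <= -3)      0xffff
step 5: u <- (min(u, element) - (1 % 4)) 0xffe0
step 6: s <- 6                       0xffe0
step 7: s <- (-6 - p)                0x001f

Answer: 8 steps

p: -6,-6,-6,-6,-6,-6,-6,-6,-6,-6,-6,-6,-6,-6,-6,-6
s: 0,0,0,0,0,6,6,6,6,6,6,6,6,6,6,6
u: 2,1,0,-1,-2,-4,-5,-6,-7,-8,-9,-10,-11,-12,-13,-14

steps = 8; useful = 107; efficiency = 107/128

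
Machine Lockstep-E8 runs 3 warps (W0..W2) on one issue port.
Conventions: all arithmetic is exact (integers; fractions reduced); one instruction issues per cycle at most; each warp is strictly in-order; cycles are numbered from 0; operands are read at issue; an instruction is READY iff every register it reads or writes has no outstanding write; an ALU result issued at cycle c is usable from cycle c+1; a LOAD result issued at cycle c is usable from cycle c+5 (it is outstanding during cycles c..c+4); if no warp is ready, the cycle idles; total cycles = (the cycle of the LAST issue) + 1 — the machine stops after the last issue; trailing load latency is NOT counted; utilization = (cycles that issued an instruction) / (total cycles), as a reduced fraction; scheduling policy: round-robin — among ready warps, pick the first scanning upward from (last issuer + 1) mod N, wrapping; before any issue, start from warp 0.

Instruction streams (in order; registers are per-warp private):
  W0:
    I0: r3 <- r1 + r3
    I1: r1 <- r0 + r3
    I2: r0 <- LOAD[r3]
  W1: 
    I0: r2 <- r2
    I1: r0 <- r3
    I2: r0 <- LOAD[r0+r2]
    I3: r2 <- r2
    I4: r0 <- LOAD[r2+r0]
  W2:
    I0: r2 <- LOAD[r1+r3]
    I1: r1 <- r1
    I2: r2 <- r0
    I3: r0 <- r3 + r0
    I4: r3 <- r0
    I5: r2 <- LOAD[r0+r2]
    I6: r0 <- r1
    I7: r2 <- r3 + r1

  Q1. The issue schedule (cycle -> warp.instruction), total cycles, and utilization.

cycle 0: W0.I0
cycle 1: W1.I0
cycle 2: W2.I0
cycle 3: W0.I1
cycle 4: W1.I1
cycle 5: W2.I1
cycle 6: W0.I2
cycle 7: W1.I2
cycle 8: W2.I2
cycle 9: W1.I3
cycle 10: W2.I3
cycle 11: W2.I4
cycle 12: W1.I4
cycle 13: W2.I5
cycle 14: W2.I6
cycle 15: idle
cycle 16: idle
cycle 17: idle
cycle 18: W2.I7

Answer: 19 cycles, utilization 16/19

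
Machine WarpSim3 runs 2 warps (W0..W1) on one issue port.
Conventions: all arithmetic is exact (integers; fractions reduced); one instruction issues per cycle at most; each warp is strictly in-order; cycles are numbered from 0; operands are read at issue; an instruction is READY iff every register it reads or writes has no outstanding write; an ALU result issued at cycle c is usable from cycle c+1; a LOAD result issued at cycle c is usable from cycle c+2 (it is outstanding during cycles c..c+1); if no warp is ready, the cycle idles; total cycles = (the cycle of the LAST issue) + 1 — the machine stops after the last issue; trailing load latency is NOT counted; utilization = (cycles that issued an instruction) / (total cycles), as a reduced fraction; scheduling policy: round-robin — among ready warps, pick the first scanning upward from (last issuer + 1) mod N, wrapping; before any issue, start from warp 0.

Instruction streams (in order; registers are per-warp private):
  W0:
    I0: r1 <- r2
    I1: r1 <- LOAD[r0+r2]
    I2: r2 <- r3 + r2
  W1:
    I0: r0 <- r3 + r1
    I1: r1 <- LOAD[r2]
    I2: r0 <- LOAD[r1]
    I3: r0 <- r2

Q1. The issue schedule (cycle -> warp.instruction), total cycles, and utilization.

cycle 0: W0.I0
cycle 1: W1.I0
cycle 2: W0.I1
cycle 3: W1.I1
cycle 4: W0.I2
cycle 5: W1.I2
cycle 6: idle
cycle 7: W1.I3

Answer: 8 cycles, utilization 7/8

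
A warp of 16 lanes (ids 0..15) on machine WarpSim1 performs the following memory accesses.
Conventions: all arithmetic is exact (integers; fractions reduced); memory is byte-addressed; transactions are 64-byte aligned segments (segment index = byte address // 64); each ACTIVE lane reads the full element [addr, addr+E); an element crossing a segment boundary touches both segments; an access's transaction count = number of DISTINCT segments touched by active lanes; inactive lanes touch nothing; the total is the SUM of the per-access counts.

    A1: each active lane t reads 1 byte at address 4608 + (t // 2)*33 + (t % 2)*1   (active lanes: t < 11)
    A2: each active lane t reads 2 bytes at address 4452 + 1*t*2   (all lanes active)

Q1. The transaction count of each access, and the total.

A1: 3 transactions
A2: 2 transactions

Answer: 3,2; total 5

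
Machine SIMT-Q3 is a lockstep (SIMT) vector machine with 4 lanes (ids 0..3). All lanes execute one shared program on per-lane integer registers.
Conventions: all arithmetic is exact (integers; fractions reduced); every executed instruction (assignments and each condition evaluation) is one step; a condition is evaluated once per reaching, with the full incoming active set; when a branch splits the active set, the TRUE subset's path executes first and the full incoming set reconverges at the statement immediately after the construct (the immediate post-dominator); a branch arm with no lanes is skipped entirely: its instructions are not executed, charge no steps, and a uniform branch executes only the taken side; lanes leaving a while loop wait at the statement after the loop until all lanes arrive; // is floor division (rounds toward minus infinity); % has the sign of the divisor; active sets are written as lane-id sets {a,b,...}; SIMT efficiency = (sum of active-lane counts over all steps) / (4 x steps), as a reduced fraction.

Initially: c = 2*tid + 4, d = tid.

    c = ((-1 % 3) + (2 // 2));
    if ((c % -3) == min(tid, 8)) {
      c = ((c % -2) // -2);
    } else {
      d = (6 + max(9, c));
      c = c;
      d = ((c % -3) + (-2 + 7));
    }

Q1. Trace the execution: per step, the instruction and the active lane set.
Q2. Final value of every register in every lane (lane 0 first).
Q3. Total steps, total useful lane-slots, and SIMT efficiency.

step 0: c <- ((-1 % 3) + (2 // 2))   {0,1,2,3}
step 1: eval ((c % -3) == min(tid, 8)) {0,1,2,3}
step 2: c <- ((c % -2) // -2)        {0}
step 3: d <- (6 + max(9, c))         {1,2,3}
step 4: c <- c                       {1,2,3}
step 5: d <- ((c % -3) + (-2 + 7))   {1,2,3}

Answer: 6 steps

c: 0,3,3,3
d: 0,5,5,5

steps = 6; useful = 18; efficiency = 18/24 = 3/4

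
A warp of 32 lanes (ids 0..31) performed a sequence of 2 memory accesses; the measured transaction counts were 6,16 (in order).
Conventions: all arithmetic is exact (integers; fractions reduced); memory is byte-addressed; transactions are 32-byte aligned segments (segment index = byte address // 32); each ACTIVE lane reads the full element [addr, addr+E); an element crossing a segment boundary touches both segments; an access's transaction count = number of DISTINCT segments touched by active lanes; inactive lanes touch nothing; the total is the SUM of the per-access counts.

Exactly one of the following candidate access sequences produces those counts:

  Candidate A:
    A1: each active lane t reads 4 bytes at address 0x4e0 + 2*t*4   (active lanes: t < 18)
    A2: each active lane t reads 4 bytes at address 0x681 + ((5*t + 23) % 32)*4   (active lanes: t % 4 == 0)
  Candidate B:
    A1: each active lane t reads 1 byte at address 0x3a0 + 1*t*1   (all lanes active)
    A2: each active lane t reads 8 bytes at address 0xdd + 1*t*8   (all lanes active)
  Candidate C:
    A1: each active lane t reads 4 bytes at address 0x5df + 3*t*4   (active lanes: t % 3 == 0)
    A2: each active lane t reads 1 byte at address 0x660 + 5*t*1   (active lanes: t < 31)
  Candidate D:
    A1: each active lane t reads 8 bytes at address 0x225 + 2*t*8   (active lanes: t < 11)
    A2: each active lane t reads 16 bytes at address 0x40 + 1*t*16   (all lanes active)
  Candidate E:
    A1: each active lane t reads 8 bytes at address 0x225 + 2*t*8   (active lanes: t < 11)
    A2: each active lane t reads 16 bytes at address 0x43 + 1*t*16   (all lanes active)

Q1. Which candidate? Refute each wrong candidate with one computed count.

A: A1 gives 5 transactions, not 6
B: A1 gives 1 transaction, not 6
C: A1 gives 13 transactions, not 6
E: A2 gives 17 transactions, not 16
D: all counts match (6,16)

Answer: D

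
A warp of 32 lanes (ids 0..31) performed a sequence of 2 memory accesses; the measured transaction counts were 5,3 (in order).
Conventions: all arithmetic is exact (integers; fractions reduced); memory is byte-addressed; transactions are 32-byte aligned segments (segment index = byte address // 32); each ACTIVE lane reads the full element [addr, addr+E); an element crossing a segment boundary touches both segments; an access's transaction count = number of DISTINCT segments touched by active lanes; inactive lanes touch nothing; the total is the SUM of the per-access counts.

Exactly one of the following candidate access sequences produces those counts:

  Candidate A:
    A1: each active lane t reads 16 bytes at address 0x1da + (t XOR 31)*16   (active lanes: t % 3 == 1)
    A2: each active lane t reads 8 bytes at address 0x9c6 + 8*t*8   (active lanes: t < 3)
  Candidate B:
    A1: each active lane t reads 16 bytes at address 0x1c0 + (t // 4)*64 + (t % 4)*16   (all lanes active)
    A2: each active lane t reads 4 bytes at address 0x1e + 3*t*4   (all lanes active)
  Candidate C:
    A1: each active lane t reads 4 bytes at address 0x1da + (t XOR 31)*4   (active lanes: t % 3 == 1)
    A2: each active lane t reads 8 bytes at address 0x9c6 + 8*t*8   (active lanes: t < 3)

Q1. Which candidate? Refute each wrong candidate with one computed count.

A: A1 gives 17 transactions, not 5
B: A1 gives 16 transactions, not 5
C: all counts match (5,3)

Answer: C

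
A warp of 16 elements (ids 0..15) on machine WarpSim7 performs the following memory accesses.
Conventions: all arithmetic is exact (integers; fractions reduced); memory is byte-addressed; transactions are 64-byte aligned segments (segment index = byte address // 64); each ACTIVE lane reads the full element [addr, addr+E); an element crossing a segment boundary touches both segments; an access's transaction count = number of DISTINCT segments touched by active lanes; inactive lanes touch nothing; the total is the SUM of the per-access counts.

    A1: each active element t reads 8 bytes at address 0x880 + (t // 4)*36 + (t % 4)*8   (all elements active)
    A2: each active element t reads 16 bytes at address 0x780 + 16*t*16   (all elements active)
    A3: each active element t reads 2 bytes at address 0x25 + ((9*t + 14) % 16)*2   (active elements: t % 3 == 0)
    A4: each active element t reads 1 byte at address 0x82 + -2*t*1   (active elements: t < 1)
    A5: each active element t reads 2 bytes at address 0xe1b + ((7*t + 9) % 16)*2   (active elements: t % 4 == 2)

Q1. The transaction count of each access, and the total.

A1: 3 transactions
A2: 16 transactions
A3: 2 transactions
A4: 1 transaction
A5: 1 transaction

Answer: 3,16,2,1,1; total 23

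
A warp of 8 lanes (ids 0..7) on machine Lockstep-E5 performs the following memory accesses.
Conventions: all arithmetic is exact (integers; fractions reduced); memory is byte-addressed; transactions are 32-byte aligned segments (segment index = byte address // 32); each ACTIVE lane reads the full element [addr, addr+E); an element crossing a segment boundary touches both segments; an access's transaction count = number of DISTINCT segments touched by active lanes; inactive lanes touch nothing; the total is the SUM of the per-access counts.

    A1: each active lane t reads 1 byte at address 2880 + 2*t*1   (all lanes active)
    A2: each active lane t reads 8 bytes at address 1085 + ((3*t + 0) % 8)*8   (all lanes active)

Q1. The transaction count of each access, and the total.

A1: 1 transaction
A2: 3 transactions

Answer: 1,3; total 4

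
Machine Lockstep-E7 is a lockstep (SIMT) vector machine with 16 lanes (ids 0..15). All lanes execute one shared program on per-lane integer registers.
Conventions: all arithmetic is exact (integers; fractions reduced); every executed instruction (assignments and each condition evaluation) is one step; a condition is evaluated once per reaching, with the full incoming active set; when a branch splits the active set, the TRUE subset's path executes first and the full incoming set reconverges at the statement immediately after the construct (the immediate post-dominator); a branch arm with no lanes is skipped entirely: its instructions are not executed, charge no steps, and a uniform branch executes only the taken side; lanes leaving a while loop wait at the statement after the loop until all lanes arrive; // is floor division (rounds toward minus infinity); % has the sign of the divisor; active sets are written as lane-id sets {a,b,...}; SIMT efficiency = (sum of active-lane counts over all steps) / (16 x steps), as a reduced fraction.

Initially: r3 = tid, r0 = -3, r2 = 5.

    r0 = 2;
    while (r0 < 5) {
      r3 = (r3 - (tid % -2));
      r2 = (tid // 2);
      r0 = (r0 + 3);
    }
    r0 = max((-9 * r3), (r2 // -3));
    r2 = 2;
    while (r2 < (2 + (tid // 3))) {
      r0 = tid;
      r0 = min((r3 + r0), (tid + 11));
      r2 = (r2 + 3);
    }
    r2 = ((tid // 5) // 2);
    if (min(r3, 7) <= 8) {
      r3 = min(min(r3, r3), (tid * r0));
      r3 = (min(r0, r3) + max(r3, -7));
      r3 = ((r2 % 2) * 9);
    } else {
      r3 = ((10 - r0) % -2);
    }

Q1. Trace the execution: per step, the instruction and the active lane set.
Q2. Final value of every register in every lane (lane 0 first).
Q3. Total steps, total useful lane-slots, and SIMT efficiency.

step 0: r0 <- 2                      {0,1,2,3,4,5,6,7,8,9,10,11,12,13,14,15}
step 1: eval (r0 < 5)                {0,1,2,3,4,5,6,7,8,9,10,11,12,13,14,15}
step 2: r3 <- (r3 - (tid % -2))      {0,1,2,3,4,5,6,7,8,9,10,11,12,13,14,15}
step 3: r2 <- (tid // 2)             {0,1,2,3,4,5,6,7,8,9,10,11,12,13,14,15}
step 4: r0 <- (r0 + 3)               {0,1,2,3,4,5,6,7,8,9,10,11,12,13,14,15}
step 5: eval (r0 < 5)                {0,1,2,3,4,5,6,7,8,9,10,11,12,13,14,15}
step 6: r0 <- max((-9 * r3), (r2 // -3)) {0,1,2,3,4,5,6,7,8,9,10,11,12,13,14,15}
step 7: r2 <- 2                      {0,1,2,3,4,5,6,7,8,9,10,11,12,13,14,15}
step 8: eval (r2 < (2 + (tid // 3))) {0,1,2,3,4,5,6,7,8,9,10,11,12,13,14,15}
step 9: r0 <- tid                    {3,4,5,6,7,8,9,10,11,12,13,14,15}
step 10: r0 <- min((r3 + r0), (tid + 11)) {3,4,5,6,7,8,9,10,11,12,13,14,15}
step 11: r2 <- (r2 + 3)               {3,4,5,6,7,8,9,10,11,12,13,14,15}
step 12: eval (r2 < (2 + (tid // 3))) {3,4,5,6,7,8,9,10,11,12,13,14,15}
step 13: r0 <- tid                    {12,13,14,15}
step 14: r0 <- min((r3 + r0), (tid + 11)) {12,13,14,15}
step 15: r2 <- (r2 + 3)               {12,13,14,15}
step 16: eval (r2 < (2 + (tid // 3))) {12,13,14,15}
step 17: r2 <- ((tid // 5) // 2)      {0,1,2,3,4,5,6,7,8,9,10,11,12,13,14,15}
step 18: eval (min(r3, 7) <= 8)       {0,1,2,3,4,5,6,7,8,9,10,11,12,13,14,15}
step 19: r3 <- min(min(r3, r3), (tid * r0)) {0,1,2,3,4,5,6,7,8,9,10,11,12,13,14,15}
step 20: r3 <- (min(r0, r3) + max(r3, -7)) {0,1,2,3,4,5,6,7,8,9,10,11,12,13,14,15}
step 21: r3 <- ((r2 % 2) * 9)         {0,1,2,3,4,5,6,7,8,9,10,11,12,13,14,15}

Answer: 22 steps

r3: 0,0,0,0,0,0,0,0,0,0,9,9,9,9,9,9
r0: 0,0,-1,7,8,11,12,15,16,19,20,22,23,24,25,26
r2: 0,0,0,0,0,0,0,0,0,0,1,1,1,1,1,1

steps = 22; useful = 292; efficiency = 292/352 = 73/88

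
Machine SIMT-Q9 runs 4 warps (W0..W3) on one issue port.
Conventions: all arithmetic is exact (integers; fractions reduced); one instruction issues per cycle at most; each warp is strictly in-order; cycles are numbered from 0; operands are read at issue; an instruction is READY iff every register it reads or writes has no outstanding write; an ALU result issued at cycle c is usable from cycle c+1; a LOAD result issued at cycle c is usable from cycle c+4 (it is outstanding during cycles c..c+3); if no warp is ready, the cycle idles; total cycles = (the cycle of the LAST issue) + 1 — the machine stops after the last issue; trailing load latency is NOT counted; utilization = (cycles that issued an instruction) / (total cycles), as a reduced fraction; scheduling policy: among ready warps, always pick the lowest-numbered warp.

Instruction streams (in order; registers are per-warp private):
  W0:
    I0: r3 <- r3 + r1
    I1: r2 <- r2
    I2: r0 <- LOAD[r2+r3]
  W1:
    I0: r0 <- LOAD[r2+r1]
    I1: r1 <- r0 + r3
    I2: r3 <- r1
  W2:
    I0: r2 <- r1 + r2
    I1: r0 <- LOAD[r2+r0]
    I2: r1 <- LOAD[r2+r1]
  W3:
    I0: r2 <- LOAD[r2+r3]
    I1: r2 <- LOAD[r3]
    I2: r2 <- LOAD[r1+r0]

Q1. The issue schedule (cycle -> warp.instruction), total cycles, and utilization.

cycle 0: W0.I0
cycle 1: W0.I1
cycle 2: W0.I2
cycle 3: W1.I0
cycle 4: W2.I0
cycle 5: W2.I1
cycle 6: W2.I2
cycle 7: W1.I1
cycle 8: W1.I2
cycle 9: W3.I0
cycle 10: idle
cycle 11: idle
cycle 12: idle
cycle 13: W3.I1
cycle 14: idle
cycle 15: idle
cycle 16: idle
cycle 17: W3.I2

Answer: 18 cycles, utilization 2/3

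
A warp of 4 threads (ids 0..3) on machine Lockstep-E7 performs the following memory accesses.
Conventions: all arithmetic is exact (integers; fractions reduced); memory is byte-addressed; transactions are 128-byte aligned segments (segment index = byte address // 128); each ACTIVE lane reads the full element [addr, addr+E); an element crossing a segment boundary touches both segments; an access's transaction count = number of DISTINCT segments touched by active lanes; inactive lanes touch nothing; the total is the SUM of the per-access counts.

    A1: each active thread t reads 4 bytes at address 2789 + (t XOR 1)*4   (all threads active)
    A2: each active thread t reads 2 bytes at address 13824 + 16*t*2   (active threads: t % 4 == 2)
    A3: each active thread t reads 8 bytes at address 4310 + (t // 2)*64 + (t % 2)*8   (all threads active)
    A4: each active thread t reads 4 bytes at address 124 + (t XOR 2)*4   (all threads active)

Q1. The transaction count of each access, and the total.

A1: 1 transaction
A2: 1 transaction
A3: 2 transactions
A4: 2 transactions

Answer: 1,1,2,2; total 6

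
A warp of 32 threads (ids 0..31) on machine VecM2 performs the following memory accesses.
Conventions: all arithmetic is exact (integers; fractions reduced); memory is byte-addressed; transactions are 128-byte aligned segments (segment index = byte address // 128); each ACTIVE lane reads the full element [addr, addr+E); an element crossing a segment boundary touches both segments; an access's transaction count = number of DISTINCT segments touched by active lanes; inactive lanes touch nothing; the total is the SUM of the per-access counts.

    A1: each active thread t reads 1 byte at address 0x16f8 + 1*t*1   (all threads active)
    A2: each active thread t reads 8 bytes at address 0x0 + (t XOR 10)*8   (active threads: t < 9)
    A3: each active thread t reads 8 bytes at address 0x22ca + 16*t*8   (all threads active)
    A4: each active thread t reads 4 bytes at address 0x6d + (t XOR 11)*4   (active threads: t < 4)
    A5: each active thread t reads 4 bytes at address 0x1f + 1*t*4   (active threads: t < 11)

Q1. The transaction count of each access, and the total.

A1: 2 transactions
A2: 1 transaction
A3: 32 transactions
A4: 1 transaction
A5: 1 transaction

Answer: 2,1,32,1,1; total 37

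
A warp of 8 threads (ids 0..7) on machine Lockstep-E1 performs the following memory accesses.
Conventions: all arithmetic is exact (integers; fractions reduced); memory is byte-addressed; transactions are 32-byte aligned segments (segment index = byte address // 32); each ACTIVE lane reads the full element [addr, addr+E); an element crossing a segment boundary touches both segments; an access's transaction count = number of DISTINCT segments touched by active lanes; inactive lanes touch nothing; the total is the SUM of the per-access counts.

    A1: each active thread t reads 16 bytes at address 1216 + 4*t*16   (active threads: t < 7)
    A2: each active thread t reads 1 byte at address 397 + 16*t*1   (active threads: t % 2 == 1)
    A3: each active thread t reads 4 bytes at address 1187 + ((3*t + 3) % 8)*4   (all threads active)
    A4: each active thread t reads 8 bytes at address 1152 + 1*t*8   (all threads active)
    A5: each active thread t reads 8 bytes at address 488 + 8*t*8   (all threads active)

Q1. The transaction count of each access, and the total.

A1: 7 transactions
A2: 4 transactions
A3: 2 transactions
A4: 2 transactions
A5: 8 transactions

Answer: 7,4,2,2,8; total 23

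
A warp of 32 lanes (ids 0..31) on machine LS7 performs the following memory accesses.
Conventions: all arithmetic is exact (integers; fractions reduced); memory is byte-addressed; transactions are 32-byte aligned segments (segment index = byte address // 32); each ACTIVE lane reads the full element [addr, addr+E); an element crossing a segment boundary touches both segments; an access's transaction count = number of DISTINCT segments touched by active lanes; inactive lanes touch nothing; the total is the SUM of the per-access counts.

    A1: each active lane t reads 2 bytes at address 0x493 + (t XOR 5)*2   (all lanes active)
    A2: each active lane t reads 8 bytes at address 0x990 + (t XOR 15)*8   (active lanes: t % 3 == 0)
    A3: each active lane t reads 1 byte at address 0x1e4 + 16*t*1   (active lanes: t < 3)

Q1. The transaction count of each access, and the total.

A1: 3 transactions
A2: 8 transactions
A3: 2 transactions

Answer: 3,8,2; total 13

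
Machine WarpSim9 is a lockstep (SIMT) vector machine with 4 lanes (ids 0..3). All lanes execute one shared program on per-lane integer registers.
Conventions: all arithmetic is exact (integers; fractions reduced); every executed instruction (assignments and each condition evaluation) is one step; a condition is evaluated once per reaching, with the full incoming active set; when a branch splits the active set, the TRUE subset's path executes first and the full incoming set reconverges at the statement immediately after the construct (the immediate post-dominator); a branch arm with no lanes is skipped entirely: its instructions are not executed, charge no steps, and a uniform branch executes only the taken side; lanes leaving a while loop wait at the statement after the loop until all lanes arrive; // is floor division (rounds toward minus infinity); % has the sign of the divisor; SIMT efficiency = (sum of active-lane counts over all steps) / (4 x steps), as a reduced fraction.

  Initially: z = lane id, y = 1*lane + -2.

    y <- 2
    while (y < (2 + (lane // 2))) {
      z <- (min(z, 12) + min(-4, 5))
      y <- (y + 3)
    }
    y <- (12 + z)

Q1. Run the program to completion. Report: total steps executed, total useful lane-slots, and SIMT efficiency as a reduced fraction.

Answer: 6 steps, 18 useful, 3/4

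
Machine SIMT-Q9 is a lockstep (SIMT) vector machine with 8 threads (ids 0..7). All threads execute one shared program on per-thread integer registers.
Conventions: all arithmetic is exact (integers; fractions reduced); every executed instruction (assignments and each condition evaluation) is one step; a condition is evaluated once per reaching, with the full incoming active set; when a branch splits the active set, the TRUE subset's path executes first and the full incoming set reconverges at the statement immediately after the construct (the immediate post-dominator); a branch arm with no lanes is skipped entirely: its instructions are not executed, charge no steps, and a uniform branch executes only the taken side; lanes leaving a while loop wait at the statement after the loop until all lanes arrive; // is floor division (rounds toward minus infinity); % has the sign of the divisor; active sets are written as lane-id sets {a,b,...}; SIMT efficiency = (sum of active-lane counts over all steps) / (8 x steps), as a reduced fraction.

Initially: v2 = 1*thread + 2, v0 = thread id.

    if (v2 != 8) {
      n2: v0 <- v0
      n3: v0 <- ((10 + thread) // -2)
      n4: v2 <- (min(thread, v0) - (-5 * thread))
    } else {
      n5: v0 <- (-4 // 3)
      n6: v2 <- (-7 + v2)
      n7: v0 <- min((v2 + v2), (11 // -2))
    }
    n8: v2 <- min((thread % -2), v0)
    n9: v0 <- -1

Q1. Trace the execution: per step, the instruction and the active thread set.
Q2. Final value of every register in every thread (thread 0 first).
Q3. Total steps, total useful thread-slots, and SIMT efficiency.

step 0: eval (v2 != 8)               {0,1,2,3,4,5,6,7}
step 1: v0 <- v0                     {0,1,2,3,4,5,7}
step 2: v0 <- ((10 + thread) // -2)  {0,1,2,3,4,5,7}
step 3: v2 <- (min(thread, v0) - (-5 * thread)) {0,1,2,3,4,5,7}
step 4: v0 <- (-4 // 3)              {6}
step 5: v2 <- (-7 + v2)              {6}
step 6: v0 <- min((v2 + v2), (11 // -2)) {6}
step 7: v2 <- min((thread % -2), v0) {0,1,2,3,4,5,6,7}
step 8: v0 <- -1                     {0,1,2,3,4,5,6,7}

Answer: 9 steps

v2: -5,-6,-6,-7,-7,-8,-6,-9
v0: -1,-1,-1,-1,-1,-1,-1,-1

steps = 9; useful = 48; efficiency = 48/72 = 2/3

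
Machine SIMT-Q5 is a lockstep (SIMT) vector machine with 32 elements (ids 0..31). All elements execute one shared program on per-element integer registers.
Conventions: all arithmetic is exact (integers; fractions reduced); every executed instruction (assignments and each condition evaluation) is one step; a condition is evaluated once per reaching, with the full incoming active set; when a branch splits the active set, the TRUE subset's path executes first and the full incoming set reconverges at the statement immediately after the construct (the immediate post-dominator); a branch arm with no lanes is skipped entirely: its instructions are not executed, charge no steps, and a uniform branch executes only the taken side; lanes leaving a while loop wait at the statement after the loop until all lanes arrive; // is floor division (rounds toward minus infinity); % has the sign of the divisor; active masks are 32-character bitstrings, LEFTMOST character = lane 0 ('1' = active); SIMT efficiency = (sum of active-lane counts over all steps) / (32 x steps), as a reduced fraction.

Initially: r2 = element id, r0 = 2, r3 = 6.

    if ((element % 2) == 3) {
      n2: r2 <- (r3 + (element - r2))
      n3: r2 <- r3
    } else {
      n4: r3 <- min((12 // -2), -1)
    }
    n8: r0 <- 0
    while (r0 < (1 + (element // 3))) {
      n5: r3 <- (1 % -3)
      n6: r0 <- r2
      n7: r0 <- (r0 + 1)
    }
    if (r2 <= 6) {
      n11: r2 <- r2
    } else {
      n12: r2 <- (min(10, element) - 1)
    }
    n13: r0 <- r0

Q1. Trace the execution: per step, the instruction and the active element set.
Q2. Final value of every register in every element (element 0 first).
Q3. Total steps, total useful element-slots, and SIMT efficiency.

step 0: eval ((element % 2) == 3)    11111111111111111111111111111111
step 1: r3 <- min((12 // -2), -1)    11111111111111111111111111111111
step 2: r0 <- 0                      11111111111111111111111111111111
step 3: eval (r0 < (1 + (element // 3))) 11111111111111111111111111111111
step 4: r3 <- (1 % -3)               11111111111111111111111111111111
step 5: r0 <- r2                     11111111111111111111111111111111
step 6: r0 <- (r0 + 1)               11111111111111111111111111111111
step 7: eval (r0 < (1 + (element // 3))) 11111111111111111111111111111111
step 8: eval (r2 <= 6)               11111111111111111111111111111111
step 9: r2 <- r2                     11111110000000000000000000000000
step 10: r2 <- (min(10, element) - 1) 00000001111111111111111111111111
step 11: r0 <- r0                     11111111111111111111111111111111

Answer: 12 steps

r2: 0,1,2,3,4,5,6,6,7,8,9,9,9,9,9,9,9,9,9,9,9,9,9,9,9,9,9,9,9,9,9,9
r0: 1,2,3,4,5,6,7,8,9,10,11,12,13,14,15,16,17,18,19,20,21,22,23,24,25,26,27,28,29,30,31,32
r3: -2,-2,-2,-2,-2,-2,-2,-2,-2,-2,-2,-2,-2,-2,-2,-2,-2,-2,-2,-2,-2,-2,-2,-2,-2,-2,-2,-2,-2,-2,-2,-2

steps = 12; useful = 352; efficiency = 352/384 = 11/12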